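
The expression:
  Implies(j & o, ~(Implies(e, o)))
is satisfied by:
  {o: False, j: False}
  {j: True, o: False}
  {o: True, j: False}


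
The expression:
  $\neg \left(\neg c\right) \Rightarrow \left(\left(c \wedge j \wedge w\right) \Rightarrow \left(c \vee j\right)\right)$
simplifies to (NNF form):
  $\text{True}$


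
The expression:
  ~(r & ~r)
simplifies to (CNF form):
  True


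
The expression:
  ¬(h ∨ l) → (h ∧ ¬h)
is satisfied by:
  {l: True, h: True}
  {l: True, h: False}
  {h: True, l: False}


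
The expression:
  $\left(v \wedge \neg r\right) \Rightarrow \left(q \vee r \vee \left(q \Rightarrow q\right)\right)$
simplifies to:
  $\text{True}$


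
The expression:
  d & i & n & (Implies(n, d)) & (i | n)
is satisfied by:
  {i: True, d: True, n: True}


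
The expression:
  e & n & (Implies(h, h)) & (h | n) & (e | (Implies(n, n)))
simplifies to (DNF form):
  e & n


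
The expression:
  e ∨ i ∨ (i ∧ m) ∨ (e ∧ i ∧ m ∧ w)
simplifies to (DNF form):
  e ∨ i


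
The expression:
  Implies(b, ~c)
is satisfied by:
  {c: False, b: False}
  {b: True, c: False}
  {c: True, b: False}


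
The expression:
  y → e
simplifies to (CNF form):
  e ∨ ¬y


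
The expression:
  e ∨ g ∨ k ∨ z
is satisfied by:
  {k: True, z: True, e: True, g: True}
  {k: True, z: True, e: True, g: False}
  {k: True, z: True, g: True, e: False}
  {k: True, z: True, g: False, e: False}
  {k: True, e: True, g: True, z: False}
  {k: True, e: True, g: False, z: False}
  {k: True, e: False, g: True, z: False}
  {k: True, e: False, g: False, z: False}
  {z: True, e: True, g: True, k: False}
  {z: True, e: True, g: False, k: False}
  {z: True, g: True, e: False, k: False}
  {z: True, g: False, e: False, k: False}
  {e: True, g: True, z: False, k: False}
  {e: True, z: False, g: False, k: False}
  {g: True, z: False, e: False, k: False}


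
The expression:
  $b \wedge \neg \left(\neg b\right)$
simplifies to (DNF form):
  $b$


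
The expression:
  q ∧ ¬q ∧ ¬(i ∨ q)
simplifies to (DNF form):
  False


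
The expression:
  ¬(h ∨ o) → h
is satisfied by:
  {o: True, h: True}
  {o: True, h: False}
  {h: True, o: False}


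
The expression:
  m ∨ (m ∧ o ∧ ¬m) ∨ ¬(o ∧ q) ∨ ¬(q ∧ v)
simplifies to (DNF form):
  m ∨ ¬o ∨ ¬q ∨ ¬v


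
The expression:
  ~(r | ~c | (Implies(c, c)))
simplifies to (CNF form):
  False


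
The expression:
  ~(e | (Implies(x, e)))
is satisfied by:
  {x: True, e: False}


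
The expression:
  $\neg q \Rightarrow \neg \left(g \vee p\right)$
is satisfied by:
  {q: True, p: False, g: False}
  {q: True, g: True, p: False}
  {q: True, p: True, g: False}
  {q: True, g: True, p: True}
  {g: False, p: False, q: False}


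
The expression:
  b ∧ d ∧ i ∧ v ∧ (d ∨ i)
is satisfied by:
  {i: True, b: True, d: True, v: True}


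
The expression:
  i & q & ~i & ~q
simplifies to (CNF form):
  False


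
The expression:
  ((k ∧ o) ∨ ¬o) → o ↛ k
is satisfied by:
  {o: True, k: False}


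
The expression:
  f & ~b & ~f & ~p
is never true.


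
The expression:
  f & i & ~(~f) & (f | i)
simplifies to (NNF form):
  f & i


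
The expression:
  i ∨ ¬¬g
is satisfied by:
  {i: True, g: True}
  {i: True, g: False}
  {g: True, i: False}


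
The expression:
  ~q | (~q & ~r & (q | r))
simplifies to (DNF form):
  ~q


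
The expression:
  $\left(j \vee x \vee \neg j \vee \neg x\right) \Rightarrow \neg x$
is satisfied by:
  {x: False}


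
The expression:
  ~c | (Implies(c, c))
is always true.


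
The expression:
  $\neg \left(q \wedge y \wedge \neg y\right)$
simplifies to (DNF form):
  $\text{True}$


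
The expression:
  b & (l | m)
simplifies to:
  b & (l | m)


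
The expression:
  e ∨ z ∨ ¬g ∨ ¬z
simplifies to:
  True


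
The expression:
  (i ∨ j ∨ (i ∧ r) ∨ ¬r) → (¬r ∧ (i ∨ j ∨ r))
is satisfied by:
  {i: True, j: True, r: False}
  {i: True, j: False, r: False}
  {j: True, i: False, r: False}
  {r: True, i: False, j: False}


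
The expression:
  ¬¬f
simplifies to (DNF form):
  f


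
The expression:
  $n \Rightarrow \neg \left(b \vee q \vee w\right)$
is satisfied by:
  {b: False, q: False, n: False, w: False}
  {w: True, b: False, q: False, n: False}
  {q: True, w: False, b: False, n: False}
  {w: True, q: True, b: False, n: False}
  {b: True, w: False, q: False, n: False}
  {w: True, b: True, q: False, n: False}
  {q: True, b: True, w: False, n: False}
  {w: True, q: True, b: True, n: False}
  {n: True, w: False, b: False, q: False}


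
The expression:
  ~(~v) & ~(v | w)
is never true.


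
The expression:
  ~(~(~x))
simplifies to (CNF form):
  ~x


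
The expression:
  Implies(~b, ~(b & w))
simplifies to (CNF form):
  True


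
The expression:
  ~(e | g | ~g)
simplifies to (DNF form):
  False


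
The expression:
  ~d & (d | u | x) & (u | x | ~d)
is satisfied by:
  {x: True, u: True, d: False}
  {x: True, d: False, u: False}
  {u: True, d: False, x: False}


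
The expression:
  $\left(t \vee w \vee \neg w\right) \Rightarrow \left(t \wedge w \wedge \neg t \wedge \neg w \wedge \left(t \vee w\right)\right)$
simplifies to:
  $\text{False}$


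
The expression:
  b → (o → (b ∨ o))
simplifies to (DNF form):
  True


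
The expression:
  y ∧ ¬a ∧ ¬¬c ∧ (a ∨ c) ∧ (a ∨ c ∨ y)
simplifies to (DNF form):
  c ∧ y ∧ ¬a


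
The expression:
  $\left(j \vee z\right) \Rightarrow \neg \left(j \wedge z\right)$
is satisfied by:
  {z: False, j: False}
  {j: True, z: False}
  {z: True, j: False}


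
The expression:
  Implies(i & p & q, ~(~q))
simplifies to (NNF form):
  True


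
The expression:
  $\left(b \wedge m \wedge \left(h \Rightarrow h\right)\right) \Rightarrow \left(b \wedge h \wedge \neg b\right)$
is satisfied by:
  {m: False, b: False}
  {b: True, m: False}
  {m: True, b: False}


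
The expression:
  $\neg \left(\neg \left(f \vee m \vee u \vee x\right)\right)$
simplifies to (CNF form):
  $f \vee m \vee u \vee x$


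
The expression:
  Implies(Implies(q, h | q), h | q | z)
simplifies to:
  h | q | z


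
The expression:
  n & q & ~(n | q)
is never true.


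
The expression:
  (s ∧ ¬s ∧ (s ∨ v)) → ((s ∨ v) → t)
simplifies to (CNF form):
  True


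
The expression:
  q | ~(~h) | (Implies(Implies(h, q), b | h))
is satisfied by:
  {b: True, q: True, h: True}
  {b: True, q: True, h: False}
  {b: True, h: True, q: False}
  {b: True, h: False, q: False}
  {q: True, h: True, b: False}
  {q: True, h: False, b: False}
  {h: True, q: False, b: False}


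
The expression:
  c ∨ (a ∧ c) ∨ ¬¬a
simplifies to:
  a ∨ c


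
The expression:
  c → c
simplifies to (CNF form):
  True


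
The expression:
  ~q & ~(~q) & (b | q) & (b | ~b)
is never true.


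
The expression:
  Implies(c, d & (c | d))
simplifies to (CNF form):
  d | ~c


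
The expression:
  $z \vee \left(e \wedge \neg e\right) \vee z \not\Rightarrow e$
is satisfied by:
  {z: True}


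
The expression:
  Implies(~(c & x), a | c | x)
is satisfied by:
  {a: True, x: True, c: True}
  {a: True, x: True, c: False}
  {a: True, c: True, x: False}
  {a: True, c: False, x: False}
  {x: True, c: True, a: False}
  {x: True, c: False, a: False}
  {c: True, x: False, a: False}


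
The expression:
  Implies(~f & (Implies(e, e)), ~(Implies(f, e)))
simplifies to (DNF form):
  f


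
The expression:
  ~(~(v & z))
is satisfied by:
  {z: True, v: True}


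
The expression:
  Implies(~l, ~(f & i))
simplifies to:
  l | ~f | ~i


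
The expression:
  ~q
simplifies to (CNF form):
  ~q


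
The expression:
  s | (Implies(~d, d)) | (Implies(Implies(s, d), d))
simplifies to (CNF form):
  d | s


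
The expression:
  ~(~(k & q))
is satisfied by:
  {q: True, k: True}


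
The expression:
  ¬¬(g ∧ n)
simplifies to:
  g ∧ n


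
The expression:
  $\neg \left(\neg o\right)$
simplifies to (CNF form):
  $o$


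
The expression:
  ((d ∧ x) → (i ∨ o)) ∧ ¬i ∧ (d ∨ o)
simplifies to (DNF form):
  (o ∧ ¬i) ∨ (d ∧ o ∧ ¬i) ∨ (d ∧ ¬i ∧ ¬x) ∨ (o ∧ ¬i ∧ ¬x)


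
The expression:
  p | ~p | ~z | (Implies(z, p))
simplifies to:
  True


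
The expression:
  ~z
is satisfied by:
  {z: False}


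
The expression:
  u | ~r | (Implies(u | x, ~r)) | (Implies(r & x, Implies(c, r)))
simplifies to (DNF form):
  True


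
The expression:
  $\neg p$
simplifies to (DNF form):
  $\neg p$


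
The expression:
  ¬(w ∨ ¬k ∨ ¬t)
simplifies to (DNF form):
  k ∧ t ∧ ¬w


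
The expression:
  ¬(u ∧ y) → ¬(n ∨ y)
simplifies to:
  (u ∧ y) ∨ (¬n ∧ ¬y)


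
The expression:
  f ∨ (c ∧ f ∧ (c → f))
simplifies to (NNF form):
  f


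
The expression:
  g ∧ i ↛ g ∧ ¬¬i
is never true.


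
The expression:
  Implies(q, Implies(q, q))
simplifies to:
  True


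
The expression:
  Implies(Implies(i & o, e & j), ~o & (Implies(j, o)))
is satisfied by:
  {i: True, e: False, j: False, o: False}
  {i: False, e: False, j: False, o: False}
  {i: True, o: True, e: False, j: False}
  {i: True, e: True, o: False, j: False}
  {e: True, o: False, j: False, i: False}
  {i: True, o: True, e: True, j: False}
  {i: True, j: True, o: True, e: False}


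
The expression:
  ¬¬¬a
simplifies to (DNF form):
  ¬a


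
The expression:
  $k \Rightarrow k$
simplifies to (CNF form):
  $\text{True}$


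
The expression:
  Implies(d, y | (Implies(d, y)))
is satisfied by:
  {y: True, d: False}
  {d: False, y: False}
  {d: True, y: True}


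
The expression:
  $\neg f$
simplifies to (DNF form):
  $\neg f$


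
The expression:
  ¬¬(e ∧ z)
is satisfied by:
  {z: True, e: True}


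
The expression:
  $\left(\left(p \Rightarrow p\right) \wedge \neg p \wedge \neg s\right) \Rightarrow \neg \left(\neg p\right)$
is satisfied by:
  {p: True, s: True}
  {p: True, s: False}
  {s: True, p: False}


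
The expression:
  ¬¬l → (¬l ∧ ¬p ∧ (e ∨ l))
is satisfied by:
  {l: False}


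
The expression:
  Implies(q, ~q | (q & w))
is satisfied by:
  {w: True, q: False}
  {q: False, w: False}
  {q: True, w: True}


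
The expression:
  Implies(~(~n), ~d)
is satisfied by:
  {d: False, n: False}
  {n: True, d: False}
  {d: True, n: False}


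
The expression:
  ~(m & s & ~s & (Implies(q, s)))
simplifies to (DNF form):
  True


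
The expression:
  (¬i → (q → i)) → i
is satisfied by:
  {i: True, q: True}
  {i: True, q: False}
  {q: True, i: False}


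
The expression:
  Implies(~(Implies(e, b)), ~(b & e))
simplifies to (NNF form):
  True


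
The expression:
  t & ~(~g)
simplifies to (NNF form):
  g & t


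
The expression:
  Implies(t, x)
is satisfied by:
  {x: True, t: False}
  {t: False, x: False}
  {t: True, x: True}


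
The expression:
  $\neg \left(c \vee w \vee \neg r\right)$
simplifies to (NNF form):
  $r \wedge \neg c \wedge \neg w$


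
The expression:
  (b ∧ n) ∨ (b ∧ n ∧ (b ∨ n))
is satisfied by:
  {b: True, n: True}


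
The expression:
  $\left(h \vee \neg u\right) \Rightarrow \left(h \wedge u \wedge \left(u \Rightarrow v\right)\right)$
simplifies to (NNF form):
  $u \wedge \left(v \vee \neg h\right)$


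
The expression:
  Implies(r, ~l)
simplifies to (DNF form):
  ~l | ~r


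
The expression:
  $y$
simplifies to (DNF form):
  $y$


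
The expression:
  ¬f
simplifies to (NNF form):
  ¬f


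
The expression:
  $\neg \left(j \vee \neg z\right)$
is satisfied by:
  {z: True, j: False}


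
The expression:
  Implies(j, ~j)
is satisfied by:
  {j: False}


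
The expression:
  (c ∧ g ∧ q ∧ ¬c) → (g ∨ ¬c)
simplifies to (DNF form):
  True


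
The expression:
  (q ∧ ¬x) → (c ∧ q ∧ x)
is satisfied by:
  {x: True, q: False}
  {q: False, x: False}
  {q: True, x: True}


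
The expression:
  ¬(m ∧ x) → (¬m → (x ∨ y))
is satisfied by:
  {y: True, m: True, x: True}
  {y: True, m: True, x: False}
  {y: True, x: True, m: False}
  {y: True, x: False, m: False}
  {m: True, x: True, y: False}
  {m: True, x: False, y: False}
  {x: True, m: False, y: False}


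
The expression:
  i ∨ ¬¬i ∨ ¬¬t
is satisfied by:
  {i: True, t: True}
  {i: True, t: False}
  {t: True, i: False}


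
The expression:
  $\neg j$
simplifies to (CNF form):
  $\neg j$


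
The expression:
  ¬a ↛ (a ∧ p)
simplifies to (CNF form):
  ¬a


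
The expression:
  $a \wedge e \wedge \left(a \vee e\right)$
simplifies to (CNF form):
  $a \wedge e$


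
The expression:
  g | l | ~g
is always true.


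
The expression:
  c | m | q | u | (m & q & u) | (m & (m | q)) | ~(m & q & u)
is always true.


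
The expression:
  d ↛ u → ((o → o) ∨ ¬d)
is always true.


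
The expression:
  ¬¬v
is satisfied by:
  {v: True}


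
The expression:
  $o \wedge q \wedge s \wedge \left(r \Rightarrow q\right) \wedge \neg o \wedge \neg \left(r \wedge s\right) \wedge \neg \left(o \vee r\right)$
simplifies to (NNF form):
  $\text{False}$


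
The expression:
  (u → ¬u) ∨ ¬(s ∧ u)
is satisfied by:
  {s: False, u: False}
  {u: True, s: False}
  {s: True, u: False}


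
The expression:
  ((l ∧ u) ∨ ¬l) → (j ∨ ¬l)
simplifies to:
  j ∨ ¬l ∨ ¬u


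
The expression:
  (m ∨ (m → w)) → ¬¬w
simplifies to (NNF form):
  w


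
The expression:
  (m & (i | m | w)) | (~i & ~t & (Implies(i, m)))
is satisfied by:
  {m: True, t: False, i: False}
  {i: True, m: True, t: False}
  {m: True, t: True, i: False}
  {i: True, m: True, t: True}
  {i: False, t: False, m: False}


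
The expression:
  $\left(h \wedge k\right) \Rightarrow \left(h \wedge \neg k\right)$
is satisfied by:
  {h: False, k: False}
  {k: True, h: False}
  {h: True, k: False}


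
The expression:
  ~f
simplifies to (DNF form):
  ~f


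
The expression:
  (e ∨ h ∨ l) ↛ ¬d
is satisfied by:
  {l: True, h: True, e: True, d: True}
  {l: True, h: True, d: True, e: False}
  {l: True, e: True, d: True, h: False}
  {l: True, d: True, e: False, h: False}
  {h: True, d: True, e: True, l: False}
  {h: True, d: True, e: False, l: False}
  {d: True, e: True, h: False, l: False}


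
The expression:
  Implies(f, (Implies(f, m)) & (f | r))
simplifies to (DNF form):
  m | ~f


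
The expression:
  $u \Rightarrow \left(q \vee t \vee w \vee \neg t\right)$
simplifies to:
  $\text{True}$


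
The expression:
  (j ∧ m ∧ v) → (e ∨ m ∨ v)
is always true.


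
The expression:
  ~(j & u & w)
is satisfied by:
  {w: False, u: False, j: False}
  {j: True, w: False, u: False}
  {u: True, w: False, j: False}
  {j: True, u: True, w: False}
  {w: True, j: False, u: False}
  {j: True, w: True, u: False}
  {u: True, w: True, j: False}


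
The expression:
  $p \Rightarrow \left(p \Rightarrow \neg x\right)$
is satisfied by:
  {p: False, x: False}
  {x: True, p: False}
  {p: True, x: False}


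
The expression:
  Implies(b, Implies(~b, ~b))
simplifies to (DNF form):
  True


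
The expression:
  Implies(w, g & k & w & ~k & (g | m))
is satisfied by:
  {w: False}


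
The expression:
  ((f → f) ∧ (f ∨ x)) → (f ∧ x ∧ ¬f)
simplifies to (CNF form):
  ¬f ∧ ¬x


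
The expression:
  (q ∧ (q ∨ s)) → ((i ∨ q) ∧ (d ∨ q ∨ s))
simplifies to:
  True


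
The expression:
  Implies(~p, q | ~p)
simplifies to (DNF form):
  True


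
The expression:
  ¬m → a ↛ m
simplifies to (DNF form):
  a ∨ m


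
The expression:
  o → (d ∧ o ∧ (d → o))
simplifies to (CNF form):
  d ∨ ¬o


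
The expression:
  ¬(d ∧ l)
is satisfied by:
  {l: False, d: False}
  {d: True, l: False}
  {l: True, d: False}


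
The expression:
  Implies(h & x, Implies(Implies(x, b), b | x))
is always true.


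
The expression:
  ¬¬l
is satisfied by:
  {l: True}


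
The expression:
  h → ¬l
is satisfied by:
  {l: False, h: False}
  {h: True, l: False}
  {l: True, h: False}


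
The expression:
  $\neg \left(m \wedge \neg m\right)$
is always true.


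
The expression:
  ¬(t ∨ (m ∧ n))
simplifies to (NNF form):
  ¬t ∧ (¬m ∨ ¬n)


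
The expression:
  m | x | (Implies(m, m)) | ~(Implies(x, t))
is always true.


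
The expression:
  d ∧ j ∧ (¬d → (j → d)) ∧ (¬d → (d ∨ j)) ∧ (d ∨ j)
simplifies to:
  d ∧ j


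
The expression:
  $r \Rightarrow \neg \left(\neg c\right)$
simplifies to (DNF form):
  $c \vee \neg r$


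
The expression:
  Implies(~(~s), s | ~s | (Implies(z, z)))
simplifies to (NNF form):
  True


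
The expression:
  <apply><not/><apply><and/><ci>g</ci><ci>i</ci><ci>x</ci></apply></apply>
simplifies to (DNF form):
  <apply><or/><apply><not/><ci>g</ci></apply><apply><not/><ci>i</ci></apply><apply><not/><ci>x</ci></apply></apply>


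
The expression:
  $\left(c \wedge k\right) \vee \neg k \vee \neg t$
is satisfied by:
  {c: True, k: False, t: False}
  {k: False, t: False, c: False}
  {c: True, t: True, k: False}
  {t: True, k: False, c: False}
  {c: True, k: True, t: False}
  {k: True, c: False, t: False}
  {c: True, t: True, k: True}


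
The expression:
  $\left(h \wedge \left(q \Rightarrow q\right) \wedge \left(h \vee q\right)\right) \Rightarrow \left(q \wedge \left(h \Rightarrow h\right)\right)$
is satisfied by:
  {q: True, h: False}
  {h: False, q: False}
  {h: True, q: True}


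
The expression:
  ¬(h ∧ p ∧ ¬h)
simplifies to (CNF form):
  True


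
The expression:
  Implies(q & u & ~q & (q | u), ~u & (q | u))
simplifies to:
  True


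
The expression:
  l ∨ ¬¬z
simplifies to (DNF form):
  l ∨ z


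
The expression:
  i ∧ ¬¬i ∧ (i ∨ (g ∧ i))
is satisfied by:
  {i: True}


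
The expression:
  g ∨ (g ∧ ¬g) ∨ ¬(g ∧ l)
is always true.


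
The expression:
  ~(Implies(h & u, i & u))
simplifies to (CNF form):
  h & u & ~i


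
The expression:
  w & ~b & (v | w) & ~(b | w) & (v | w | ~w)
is never true.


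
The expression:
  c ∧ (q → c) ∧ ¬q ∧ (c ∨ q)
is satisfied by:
  {c: True, q: False}


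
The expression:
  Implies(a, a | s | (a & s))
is always true.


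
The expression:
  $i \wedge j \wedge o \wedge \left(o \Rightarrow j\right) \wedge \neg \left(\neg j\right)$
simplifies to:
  $i \wedge j \wedge o$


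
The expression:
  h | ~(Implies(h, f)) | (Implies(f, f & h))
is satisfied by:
  {h: True, f: False}
  {f: False, h: False}
  {f: True, h: True}


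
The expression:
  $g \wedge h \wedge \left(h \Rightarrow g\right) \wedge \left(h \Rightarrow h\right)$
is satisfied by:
  {h: True, g: True}


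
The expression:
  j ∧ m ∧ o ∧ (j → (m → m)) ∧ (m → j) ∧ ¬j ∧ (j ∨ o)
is never true.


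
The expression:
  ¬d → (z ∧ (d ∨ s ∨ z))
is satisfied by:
  {d: True, z: True}
  {d: True, z: False}
  {z: True, d: False}


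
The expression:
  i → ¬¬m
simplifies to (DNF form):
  m ∨ ¬i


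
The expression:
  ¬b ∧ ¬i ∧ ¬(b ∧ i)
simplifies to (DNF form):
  ¬b ∧ ¬i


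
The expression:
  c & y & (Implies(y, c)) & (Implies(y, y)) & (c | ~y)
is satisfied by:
  {c: True, y: True}


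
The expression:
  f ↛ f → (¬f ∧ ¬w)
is always true.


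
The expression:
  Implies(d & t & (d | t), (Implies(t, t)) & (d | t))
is always true.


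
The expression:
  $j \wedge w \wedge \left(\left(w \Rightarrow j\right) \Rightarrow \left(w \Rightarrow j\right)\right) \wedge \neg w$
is never true.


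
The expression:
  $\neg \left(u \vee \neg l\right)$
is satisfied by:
  {l: True, u: False}


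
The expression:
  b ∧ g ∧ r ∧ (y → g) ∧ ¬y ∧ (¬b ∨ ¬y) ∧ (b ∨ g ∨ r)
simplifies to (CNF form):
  b ∧ g ∧ r ∧ ¬y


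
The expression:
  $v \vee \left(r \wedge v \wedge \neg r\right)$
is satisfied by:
  {v: True}


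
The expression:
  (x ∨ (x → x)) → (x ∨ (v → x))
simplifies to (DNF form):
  x ∨ ¬v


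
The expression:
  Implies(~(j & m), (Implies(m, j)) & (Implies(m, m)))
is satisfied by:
  {j: True, m: False}
  {m: False, j: False}
  {m: True, j: True}


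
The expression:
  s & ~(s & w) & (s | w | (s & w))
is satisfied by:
  {s: True, w: False}


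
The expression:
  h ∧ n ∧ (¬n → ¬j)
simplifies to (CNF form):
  h ∧ n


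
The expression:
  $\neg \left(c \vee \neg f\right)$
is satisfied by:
  {f: True, c: False}


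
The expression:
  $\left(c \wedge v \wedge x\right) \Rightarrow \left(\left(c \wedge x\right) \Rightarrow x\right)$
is always true.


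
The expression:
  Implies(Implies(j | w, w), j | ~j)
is always true.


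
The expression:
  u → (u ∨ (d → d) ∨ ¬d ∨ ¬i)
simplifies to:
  True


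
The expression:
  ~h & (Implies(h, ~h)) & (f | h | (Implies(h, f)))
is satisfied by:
  {h: False}


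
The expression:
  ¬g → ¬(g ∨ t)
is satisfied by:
  {g: True, t: False}
  {t: False, g: False}
  {t: True, g: True}


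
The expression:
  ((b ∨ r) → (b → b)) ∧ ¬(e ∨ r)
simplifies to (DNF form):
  ¬e ∧ ¬r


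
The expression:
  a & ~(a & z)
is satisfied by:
  {a: True, z: False}


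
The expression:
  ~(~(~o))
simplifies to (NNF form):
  ~o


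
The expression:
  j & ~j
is never true.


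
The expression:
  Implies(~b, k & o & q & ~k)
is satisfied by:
  {b: True}


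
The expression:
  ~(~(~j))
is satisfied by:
  {j: False}


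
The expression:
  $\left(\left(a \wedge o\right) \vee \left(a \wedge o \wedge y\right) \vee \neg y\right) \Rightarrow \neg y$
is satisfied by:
  {o: False, y: False, a: False}
  {a: True, o: False, y: False}
  {y: True, o: False, a: False}
  {a: True, y: True, o: False}
  {o: True, a: False, y: False}
  {a: True, o: True, y: False}
  {y: True, o: True, a: False}


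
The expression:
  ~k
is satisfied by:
  {k: False}


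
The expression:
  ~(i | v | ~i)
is never true.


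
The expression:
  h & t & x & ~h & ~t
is never true.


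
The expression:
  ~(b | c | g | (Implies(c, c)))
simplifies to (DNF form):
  False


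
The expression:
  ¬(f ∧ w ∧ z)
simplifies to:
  ¬f ∨ ¬w ∨ ¬z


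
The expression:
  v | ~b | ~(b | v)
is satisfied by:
  {v: True, b: False}
  {b: False, v: False}
  {b: True, v: True}


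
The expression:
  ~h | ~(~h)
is always true.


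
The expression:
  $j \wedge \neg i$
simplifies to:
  $j \wedge \neg i$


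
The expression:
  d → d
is always true.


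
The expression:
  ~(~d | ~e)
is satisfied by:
  {e: True, d: True}


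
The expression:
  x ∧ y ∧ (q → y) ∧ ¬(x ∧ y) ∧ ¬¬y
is never true.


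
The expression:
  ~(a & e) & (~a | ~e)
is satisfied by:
  {e: False, a: False}
  {a: True, e: False}
  {e: True, a: False}


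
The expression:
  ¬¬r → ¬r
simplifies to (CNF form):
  ¬r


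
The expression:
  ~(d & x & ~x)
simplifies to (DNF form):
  True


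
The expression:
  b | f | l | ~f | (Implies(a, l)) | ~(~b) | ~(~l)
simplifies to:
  True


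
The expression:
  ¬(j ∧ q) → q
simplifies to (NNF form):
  q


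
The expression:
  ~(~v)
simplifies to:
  v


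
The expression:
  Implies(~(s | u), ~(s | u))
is always true.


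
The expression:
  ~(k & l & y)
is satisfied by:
  {l: False, k: False, y: False}
  {y: True, l: False, k: False}
  {k: True, l: False, y: False}
  {y: True, k: True, l: False}
  {l: True, y: False, k: False}
  {y: True, l: True, k: False}
  {k: True, l: True, y: False}


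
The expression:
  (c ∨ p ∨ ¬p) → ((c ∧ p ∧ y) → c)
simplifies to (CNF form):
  True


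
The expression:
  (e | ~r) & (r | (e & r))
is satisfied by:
  {r: True, e: True}


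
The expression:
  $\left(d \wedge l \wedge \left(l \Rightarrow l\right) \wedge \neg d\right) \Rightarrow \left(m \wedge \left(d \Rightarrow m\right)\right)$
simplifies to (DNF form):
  $\text{True}$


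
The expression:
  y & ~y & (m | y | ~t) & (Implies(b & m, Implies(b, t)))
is never true.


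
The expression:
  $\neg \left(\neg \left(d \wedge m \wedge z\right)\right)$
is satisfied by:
  {z: True, m: True, d: True}


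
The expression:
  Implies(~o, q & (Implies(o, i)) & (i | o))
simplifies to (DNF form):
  o | (i & q)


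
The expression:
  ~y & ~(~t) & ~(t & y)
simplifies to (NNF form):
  t & ~y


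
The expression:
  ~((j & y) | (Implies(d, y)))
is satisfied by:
  {d: True, y: False}


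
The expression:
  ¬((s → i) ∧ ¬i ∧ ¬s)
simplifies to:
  i ∨ s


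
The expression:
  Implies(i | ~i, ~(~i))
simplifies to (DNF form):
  i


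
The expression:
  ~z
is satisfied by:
  {z: False}


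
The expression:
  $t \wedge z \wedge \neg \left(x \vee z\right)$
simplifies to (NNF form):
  $\text{False}$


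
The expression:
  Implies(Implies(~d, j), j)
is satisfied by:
  {j: True, d: False}
  {d: False, j: False}
  {d: True, j: True}


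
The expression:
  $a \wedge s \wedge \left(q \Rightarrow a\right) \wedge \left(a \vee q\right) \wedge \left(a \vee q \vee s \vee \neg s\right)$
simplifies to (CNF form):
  $a \wedge s$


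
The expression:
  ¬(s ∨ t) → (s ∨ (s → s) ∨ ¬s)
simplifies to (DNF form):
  True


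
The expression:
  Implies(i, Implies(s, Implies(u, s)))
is always true.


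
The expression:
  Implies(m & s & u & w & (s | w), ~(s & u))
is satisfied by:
  {s: False, m: False, u: False, w: False}
  {w: True, s: False, m: False, u: False}
  {u: True, s: False, m: False, w: False}
  {w: True, u: True, s: False, m: False}
  {m: True, w: False, s: False, u: False}
  {w: True, m: True, s: False, u: False}
  {u: True, m: True, w: False, s: False}
  {w: True, u: True, m: True, s: False}
  {s: True, u: False, m: False, w: False}
  {w: True, s: True, u: False, m: False}
  {u: True, s: True, w: False, m: False}
  {w: True, u: True, s: True, m: False}
  {m: True, s: True, u: False, w: False}
  {w: True, m: True, s: True, u: False}
  {u: True, m: True, s: True, w: False}


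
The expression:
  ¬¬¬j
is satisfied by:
  {j: False}


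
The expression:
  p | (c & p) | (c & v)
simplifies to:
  p | (c & v)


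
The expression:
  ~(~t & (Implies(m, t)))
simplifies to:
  m | t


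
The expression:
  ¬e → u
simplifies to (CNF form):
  e ∨ u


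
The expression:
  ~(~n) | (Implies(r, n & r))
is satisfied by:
  {n: True, r: False}
  {r: False, n: False}
  {r: True, n: True}


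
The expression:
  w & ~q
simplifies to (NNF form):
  w & ~q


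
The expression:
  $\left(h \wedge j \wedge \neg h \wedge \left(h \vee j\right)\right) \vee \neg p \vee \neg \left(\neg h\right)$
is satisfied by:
  {h: True, p: False}
  {p: False, h: False}
  {p: True, h: True}


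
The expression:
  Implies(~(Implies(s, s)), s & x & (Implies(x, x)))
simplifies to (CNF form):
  True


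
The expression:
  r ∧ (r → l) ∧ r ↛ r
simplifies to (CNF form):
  False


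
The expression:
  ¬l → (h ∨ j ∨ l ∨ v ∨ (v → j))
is always true.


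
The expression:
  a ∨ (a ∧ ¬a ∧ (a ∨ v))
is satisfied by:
  {a: True}


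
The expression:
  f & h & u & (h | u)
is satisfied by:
  {h: True, u: True, f: True}


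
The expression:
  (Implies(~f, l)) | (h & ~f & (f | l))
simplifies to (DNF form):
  f | l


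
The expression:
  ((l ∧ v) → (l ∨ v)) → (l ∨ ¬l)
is always true.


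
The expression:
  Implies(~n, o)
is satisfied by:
  {n: True, o: True}
  {n: True, o: False}
  {o: True, n: False}


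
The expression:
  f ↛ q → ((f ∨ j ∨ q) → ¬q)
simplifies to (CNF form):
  True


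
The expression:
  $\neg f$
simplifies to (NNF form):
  $\neg f$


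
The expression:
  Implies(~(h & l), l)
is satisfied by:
  {l: True}


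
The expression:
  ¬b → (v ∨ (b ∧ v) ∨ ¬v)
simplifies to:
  True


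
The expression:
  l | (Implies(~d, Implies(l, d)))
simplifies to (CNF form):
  True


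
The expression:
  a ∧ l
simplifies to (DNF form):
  a ∧ l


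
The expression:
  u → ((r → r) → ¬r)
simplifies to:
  ¬r ∨ ¬u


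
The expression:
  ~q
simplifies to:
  ~q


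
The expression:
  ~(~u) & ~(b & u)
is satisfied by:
  {u: True, b: False}


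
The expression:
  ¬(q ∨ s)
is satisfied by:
  {q: False, s: False}


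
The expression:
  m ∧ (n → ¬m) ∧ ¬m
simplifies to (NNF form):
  False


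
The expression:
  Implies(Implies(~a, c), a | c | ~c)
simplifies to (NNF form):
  True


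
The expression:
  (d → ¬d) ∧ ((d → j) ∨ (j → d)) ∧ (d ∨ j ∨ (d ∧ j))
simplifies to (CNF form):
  j ∧ ¬d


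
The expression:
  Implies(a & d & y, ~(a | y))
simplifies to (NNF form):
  ~a | ~d | ~y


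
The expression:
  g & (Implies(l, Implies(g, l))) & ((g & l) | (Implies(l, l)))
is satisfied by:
  {g: True}


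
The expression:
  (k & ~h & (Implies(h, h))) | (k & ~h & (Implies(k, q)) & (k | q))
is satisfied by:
  {k: True, h: False}


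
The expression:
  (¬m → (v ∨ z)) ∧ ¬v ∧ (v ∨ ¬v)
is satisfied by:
  {z: True, m: True, v: False}
  {z: True, v: False, m: False}
  {m: True, v: False, z: False}


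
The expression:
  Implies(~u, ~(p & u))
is always true.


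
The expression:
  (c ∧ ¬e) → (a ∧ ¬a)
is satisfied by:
  {e: True, c: False}
  {c: False, e: False}
  {c: True, e: True}


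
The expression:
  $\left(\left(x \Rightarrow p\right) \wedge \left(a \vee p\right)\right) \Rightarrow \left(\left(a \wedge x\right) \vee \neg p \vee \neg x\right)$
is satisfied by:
  {a: True, p: False, x: False}
  {p: False, x: False, a: False}
  {a: True, x: True, p: False}
  {x: True, p: False, a: False}
  {a: True, p: True, x: False}
  {p: True, a: False, x: False}
  {a: True, x: True, p: True}


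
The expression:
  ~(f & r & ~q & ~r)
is always true.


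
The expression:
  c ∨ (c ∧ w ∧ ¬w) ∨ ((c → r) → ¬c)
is always true.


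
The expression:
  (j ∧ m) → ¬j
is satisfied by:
  {m: False, j: False}
  {j: True, m: False}
  {m: True, j: False}


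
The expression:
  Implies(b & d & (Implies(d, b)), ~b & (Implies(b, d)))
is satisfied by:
  {d: False, b: False}
  {b: True, d: False}
  {d: True, b: False}


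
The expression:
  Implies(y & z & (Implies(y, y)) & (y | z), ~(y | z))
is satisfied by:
  {z: False, y: False}
  {y: True, z: False}
  {z: True, y: False}


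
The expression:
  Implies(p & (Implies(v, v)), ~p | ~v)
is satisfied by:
  {p: False, v: False}
  {v: True, p: False}
  {p: True, v: False}


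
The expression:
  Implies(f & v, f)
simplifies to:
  True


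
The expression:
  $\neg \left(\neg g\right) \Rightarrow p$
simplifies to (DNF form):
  $p \vee \neg g$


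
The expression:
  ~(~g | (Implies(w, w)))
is never true.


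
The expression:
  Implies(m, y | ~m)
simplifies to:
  y | ~m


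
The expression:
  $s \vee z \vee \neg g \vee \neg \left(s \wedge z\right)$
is always true.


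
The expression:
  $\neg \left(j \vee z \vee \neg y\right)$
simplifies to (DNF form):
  $y \wedge \neg j \wedge \neg z$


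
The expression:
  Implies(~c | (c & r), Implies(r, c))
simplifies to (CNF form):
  c | ~r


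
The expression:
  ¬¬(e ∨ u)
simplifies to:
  e ∨ u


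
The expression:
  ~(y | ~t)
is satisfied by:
  {t: True, y: False}


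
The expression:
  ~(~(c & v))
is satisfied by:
  {c: True, v: True}


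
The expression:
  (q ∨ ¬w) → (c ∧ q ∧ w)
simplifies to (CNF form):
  w ∧ (c ∨ ¬q)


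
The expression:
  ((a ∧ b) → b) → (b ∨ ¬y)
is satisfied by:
  {b: True, y: False}
  {y: False, b: False}
  {y: True, b: True}


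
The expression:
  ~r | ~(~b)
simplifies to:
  b | ~r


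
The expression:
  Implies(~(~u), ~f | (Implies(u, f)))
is always true.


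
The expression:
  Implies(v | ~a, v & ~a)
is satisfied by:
  {a: True, v: False}
  {v: True, a: False}


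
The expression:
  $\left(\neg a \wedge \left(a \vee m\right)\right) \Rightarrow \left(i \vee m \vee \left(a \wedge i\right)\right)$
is always true.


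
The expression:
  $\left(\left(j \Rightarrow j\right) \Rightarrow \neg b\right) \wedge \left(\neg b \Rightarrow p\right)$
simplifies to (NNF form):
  $p \wedge \neg b$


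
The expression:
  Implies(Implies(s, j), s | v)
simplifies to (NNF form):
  s | v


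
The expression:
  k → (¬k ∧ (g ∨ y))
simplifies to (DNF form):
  ¬k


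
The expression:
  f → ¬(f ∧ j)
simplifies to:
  ¬f ∨ ¬j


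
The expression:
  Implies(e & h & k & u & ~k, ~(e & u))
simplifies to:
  True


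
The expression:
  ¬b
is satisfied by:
  {b: False}


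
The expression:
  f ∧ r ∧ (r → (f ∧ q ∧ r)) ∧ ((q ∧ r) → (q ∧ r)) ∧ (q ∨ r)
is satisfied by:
  {r: True, f: True, q: True}


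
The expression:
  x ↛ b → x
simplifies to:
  True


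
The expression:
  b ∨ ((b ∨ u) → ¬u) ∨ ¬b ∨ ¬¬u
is always true.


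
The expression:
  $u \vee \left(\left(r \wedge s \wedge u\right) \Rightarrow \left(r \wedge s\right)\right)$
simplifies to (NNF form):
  $\text{True}$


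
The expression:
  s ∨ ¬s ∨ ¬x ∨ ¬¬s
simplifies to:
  True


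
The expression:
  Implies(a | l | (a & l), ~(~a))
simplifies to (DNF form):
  a | ~l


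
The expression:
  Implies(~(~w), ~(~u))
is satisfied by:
  {u: True, w: False}
  {w: False, u: False}
  {w: True, u: True}


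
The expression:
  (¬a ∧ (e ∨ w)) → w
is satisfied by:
  {w: True, a: True, e: False}
  {w: True, e: False, a: False}
  {a: True, e: False, w: False}
  {a: False, e: False, w: False}
  {w: True, a: True, e: True}
  {w: True, e: True, a: False}
  {a: True, e: True, w: False}


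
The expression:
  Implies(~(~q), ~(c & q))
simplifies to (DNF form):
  ~c | ~q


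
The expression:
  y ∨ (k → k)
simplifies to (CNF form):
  True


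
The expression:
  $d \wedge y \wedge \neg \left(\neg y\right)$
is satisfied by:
  {d: True, y: True}


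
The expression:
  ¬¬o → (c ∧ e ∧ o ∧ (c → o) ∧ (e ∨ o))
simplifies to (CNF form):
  (c ∨ ¬o) ∧ (e ∨ ¬o)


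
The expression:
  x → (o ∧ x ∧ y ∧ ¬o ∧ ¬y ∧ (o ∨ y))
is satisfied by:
  {x: False}


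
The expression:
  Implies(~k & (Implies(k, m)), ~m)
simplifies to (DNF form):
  k | ~m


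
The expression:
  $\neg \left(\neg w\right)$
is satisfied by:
  {w: True}


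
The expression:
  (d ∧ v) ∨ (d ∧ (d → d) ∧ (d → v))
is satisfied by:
  {d: True, v: True}


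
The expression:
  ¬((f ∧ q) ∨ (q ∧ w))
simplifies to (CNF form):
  (¬f ∨ ¬q) ∧ (¬q ∨ ¬w)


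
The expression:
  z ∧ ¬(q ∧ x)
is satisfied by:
  {z: True, q: False, x: False}
  {z: True, x: True, q: False}
  {z: True, q: True, x: False}


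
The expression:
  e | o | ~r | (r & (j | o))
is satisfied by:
  {o: True, e: True, j: True, r: False}
  {o: True, e: True, j: False, r: False}
  {o: True, j: True, e: False, r: False}
  {o: True, j: False, e: False, r: False}
  {e: True, j: True, o: False, r: False}
  {e: True, j: False, o: False, r: False}
  {j: True, o: False, e: False, r: False}
  {j: False, o: False, e: False, r: False}
  {r: True, o: True, e: True, j: True}
  {r: True, o: True, e: True, j: False}
  {r: True, o: True, j: True, e: False}
  {r: True, o: True, j: False, e: False}
  {r: True, e: True, j: True, o: False}
  {r: True, e: True, j: False, o: False}
  {r: True, j: True, e: False, o: False}


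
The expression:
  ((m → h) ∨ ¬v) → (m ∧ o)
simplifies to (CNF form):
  m ∧ (o ∨ v) ∧ (o ∨ ¬h)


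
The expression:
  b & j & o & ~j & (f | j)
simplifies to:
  False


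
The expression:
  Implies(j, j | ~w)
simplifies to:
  True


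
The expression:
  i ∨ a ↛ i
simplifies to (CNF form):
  a ∨ i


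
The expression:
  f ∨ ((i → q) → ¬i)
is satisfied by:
  {f: True, q: False, i: False}
  {f: False, q: False, i: False}
  {i: True, f: True, q: False}
  {i: True, f: False, q: False}
  {q: True, f: True, i: False}
  {q: True, f: False, i: False}
  {q: True, i: True, f: True}


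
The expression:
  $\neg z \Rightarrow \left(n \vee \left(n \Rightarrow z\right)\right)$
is always true.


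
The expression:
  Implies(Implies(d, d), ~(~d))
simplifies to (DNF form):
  d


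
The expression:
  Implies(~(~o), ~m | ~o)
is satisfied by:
  {m: False, o: False}
  {o: True, m: False}
  {m: True, o: False}


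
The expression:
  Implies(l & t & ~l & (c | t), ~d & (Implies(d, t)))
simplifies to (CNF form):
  True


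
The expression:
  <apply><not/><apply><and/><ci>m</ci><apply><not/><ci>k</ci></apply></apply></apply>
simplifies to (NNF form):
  <apply><or/><ci>k</ci><apply><not/><ci>m</ci></apply></apply>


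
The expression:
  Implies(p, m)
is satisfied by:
  {m: True, p: False}
  {p: False, m: False}
  {p: True, m: True}


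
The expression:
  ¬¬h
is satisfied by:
  {h: True}


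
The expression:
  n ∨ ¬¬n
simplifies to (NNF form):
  n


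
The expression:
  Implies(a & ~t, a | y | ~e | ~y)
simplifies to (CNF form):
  True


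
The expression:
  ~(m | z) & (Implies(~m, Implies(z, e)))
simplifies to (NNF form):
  ~m & ~z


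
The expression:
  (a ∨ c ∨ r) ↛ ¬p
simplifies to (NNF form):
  p ∧ (a ∨ c ∨ r)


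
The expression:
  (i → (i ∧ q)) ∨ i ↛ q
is always true.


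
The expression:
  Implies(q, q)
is always true.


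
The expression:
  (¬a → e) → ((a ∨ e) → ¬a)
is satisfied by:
  {a: False}


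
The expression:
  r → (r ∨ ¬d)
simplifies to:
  True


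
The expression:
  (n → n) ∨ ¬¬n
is always true.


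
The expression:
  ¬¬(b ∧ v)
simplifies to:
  b ∧ v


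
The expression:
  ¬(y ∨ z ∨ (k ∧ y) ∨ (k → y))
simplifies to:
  k ∧ ¬y ∧ ¬z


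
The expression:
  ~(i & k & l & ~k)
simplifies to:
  True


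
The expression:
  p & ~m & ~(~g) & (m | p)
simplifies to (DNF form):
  g & p & ~m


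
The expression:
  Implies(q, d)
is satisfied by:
  {d: True, q: False}
  {q: False, d: False}
  {q: True, d: True}
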